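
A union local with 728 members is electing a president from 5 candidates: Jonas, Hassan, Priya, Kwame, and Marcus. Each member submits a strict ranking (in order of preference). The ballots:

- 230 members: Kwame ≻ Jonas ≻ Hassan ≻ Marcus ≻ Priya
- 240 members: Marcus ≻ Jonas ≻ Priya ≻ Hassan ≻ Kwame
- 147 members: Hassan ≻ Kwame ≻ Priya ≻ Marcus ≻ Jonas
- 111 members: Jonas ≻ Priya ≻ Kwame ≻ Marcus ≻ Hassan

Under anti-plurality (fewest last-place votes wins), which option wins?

Last-place votes: Jonas 147, Hassan 111, Priya 230, Kwame 240, Marcus 0.
Marcus is ranked last by the fewest voters, so Marcus wins.

Marcus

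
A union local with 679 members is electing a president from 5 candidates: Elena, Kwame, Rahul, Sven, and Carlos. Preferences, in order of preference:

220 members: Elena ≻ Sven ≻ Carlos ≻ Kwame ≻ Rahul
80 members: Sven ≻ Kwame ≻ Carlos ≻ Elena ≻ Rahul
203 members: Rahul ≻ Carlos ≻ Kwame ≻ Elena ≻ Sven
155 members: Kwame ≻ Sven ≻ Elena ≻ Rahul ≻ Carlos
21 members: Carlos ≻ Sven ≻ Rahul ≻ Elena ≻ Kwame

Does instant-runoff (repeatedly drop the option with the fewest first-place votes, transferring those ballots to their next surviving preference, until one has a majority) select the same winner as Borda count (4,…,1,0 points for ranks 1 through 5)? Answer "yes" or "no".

Instant-runoff — R1 Elena 220, Kwame 155, Rahul 203, Sven 80, Carlos 21 (Carlos out); R2 Elena 220, Kwame 155, Rahul 203, Sven 101 (Sven out); R3 Elena 220, Kwame 235, Rahul 224 (Elena out); R4 Kwame 455, Rahul 224 (Kwame winner). Winner: Kwame.
Borda — scores: Elena 1494, Kwame 1486, Rahul 1009, Sven 1508, Carlos 1293. Winner: Sven.
The two methods disagree.

no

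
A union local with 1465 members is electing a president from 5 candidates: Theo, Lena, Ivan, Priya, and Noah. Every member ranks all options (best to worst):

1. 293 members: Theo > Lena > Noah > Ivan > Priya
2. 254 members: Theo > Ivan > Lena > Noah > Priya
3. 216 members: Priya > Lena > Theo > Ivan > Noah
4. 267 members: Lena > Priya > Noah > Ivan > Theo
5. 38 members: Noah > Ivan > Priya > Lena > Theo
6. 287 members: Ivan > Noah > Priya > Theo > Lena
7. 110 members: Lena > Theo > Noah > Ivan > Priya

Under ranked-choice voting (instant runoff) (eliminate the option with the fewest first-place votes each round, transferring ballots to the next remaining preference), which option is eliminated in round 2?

Round 1: Theo 547, Lena 377, Ivan 287, Priya 216, Noah 38. Eliminate Noah.
Round 2: Theo 547, Lena 377, Ivan 325, Priya 216. Eliminate Priya.

Priya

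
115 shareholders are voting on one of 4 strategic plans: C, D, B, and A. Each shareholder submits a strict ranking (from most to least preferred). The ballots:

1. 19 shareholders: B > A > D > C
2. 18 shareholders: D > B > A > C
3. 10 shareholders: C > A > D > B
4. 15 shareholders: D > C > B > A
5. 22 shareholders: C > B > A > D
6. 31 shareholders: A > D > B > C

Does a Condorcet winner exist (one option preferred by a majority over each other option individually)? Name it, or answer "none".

Checking pairwise contests:
D beats C 83–32.
A beats D 82–33.
D beats B 74–41.
B beats A 74–41.
Every option loses at least one head-to-head, so there is no Condorcet winner.

none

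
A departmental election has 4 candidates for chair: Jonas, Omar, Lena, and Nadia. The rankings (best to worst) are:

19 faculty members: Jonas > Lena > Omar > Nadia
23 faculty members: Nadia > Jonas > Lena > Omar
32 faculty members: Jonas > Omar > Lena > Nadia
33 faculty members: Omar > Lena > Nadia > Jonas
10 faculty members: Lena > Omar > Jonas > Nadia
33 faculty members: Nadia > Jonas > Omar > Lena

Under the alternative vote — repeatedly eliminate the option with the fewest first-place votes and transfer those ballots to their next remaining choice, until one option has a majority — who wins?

Nadia

Round 1: Jonas 51, Omar 33, Lena 10, Nadia 56. Eliminate Lena.
Round 2: Jonas 51, Omar 43, Nadia 56. Eliminate Omar.
Round 3: Jonas 61, Nadia 89. Nadia has a majority.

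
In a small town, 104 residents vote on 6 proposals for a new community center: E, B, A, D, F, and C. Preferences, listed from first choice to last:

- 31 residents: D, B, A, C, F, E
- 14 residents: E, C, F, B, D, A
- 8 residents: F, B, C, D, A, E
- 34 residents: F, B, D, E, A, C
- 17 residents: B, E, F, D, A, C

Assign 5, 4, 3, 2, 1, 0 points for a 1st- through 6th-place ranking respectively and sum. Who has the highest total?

B

E: 31·0 + 14·5 + 8·0 + 34·2 + 17·4 = 206
B: 31·4 + 14·2 + 8·4 + 34·4 + 17·5 = 405
A: 31·3 + 14·0 + 8·1 + 34·1 + 17·1 = 152
D: 31·5 + 14·1 + 8·2 + 34·3 + 17·2 = 321
F: 31·1 + 14·3 + 8·5 + 34·5 + 17·3 = 334
C: 31·2 + 14·4 + 8·3 + 34·0 + 17·0 = 142
B has the highest Borda score (405).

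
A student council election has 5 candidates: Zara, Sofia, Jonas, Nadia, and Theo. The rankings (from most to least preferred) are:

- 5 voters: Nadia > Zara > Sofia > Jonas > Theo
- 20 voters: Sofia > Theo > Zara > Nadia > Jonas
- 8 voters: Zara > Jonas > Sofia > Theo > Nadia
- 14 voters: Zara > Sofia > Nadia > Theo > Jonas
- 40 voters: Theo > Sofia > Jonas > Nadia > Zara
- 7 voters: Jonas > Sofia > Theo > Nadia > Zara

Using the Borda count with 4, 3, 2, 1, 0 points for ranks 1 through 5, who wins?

Sofia

Zara: 5·3 + 20·2 + 8·4 + 14·4 + 40·0 + 7·0 = 143
Sofia: 5·2 + 20·4 + 8·2 + 14·3 + 40·3 + 7·3 = 289
Jonas: 5·1 + 20·0 + 8·3 + 14·0 + 40·2 + 7·4 = 137
Nadia: 5·4 + 20·1 + 8·0 + 14·2 + 40·1 + 7·1 = 115
Theo: 5·0 + 20·3 + 8·1 + 14·1 + 40·4 + 7·2 = 256
Sofia has the highest Borda score (289).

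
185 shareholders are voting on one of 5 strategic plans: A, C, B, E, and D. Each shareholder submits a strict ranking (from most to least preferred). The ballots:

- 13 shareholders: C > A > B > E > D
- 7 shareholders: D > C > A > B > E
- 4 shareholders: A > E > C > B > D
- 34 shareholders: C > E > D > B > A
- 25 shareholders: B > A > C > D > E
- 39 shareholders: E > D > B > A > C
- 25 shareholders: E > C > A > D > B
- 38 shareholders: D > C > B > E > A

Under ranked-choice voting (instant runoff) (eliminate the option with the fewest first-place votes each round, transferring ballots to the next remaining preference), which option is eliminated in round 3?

Round 1: A 4, C 47, B 25, E 64, D 45. Eliminate A.
Round 2: C 47, B 25, E 68, D 45. Eliminate B.
Round 3: C 72, E 68, D 45. Eliminate D.

D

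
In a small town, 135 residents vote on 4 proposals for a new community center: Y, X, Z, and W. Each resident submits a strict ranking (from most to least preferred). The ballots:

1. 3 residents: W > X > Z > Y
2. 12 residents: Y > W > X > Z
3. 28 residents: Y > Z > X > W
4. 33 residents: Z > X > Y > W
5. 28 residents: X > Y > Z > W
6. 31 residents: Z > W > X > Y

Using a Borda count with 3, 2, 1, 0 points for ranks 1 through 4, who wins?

Z

Y: 3·0 + 12·3 + 28·3 + 33·1 + 28·2 + 31·0 = 209
X: 3·2 + 12·1 + 28·1 + 33·2 + 28·3 + 31·1 = 227
Z: 3·1 + 12·0 + 28·2 + 33·3 + 28·1 + 31·3 = 279
W: 3·3 + 12·2 + 28·0 + 33·0 + 28·0 + 31·2 = 95
Z has the highest Borda score (279).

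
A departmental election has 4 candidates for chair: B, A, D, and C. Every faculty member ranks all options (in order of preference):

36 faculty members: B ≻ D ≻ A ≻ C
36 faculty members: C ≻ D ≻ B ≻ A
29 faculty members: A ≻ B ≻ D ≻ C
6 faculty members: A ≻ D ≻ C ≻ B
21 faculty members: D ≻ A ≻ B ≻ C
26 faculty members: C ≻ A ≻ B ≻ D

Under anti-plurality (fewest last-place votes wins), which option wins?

B

Last-place votes: B 6, A 36, D 26, C 86.
B is ranked last by the fewest voters, so B wins.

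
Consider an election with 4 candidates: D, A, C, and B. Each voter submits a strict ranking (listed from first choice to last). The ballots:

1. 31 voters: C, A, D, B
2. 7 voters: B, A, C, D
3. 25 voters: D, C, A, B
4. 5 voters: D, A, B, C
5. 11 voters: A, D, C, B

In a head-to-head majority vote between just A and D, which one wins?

Voters preferring A to D: 49; preferring D to A: 30.
A wins the head-to-head.

A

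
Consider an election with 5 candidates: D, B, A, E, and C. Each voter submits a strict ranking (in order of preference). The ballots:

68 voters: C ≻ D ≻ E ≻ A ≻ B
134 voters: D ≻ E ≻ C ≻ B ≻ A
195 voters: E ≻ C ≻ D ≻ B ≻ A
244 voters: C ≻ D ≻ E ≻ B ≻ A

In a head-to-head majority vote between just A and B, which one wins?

Voters preferring A to B: 68; preferring B to A: 573.
B wins the head-to-head.

B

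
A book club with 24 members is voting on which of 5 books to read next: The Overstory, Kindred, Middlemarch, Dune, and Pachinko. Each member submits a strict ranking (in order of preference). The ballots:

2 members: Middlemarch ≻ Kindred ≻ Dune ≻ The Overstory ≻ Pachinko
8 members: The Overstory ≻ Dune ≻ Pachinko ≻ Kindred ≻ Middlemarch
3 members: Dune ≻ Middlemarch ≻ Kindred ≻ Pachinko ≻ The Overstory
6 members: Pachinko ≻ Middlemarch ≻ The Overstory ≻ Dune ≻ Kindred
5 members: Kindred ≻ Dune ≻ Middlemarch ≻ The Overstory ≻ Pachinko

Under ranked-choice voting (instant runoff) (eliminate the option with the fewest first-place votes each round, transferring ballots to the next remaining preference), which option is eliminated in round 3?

Round 1: The Overstory 8, Kindred 5, Middlemarch 2, Dune 3, Pachinko 6. Eliminate Middlemarch.
Round 2: The Overstory 8, Kindred 7, Dune 3, Pachinko 6. Eliminate Dune.
Round 3: The Overstory 8, Kindred 10, Pachinko 6. Eliminate Pachinko.

Pachinko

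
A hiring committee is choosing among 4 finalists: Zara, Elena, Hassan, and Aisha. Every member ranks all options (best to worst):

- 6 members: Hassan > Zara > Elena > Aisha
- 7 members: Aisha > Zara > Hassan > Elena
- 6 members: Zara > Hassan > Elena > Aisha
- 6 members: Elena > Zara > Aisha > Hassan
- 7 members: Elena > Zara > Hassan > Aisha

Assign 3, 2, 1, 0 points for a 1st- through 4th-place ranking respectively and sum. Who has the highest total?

Zara

Zara: 6·2 + 7·2 + 6·3 + 6·2 + 7·2 = 70
Elena: 6·1 + 7·0 + 6·1 + 6·3 + 7·3 = 51
Hassan: 6·3 + 7·1 + 6·2 + 6·0 + 7·1 = 44
Aisha: 6·0 + 7·3 + 6·0 + 6·1 + 7·0 = 27
Zara has the highest Borda score (70).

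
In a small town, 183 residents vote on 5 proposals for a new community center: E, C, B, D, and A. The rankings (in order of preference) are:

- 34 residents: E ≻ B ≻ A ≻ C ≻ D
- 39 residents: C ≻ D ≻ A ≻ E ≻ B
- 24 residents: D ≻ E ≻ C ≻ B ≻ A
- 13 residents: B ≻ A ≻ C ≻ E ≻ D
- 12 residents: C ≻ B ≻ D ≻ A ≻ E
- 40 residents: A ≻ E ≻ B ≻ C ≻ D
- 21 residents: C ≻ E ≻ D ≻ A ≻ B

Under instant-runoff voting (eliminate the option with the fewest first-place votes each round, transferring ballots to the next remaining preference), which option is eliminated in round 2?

D

Round 1: E 34, C 72, B 13, D 24, A 40. Eliminate B.
Round 2: E 34, C 72, D 24, A 53. Eliminate D.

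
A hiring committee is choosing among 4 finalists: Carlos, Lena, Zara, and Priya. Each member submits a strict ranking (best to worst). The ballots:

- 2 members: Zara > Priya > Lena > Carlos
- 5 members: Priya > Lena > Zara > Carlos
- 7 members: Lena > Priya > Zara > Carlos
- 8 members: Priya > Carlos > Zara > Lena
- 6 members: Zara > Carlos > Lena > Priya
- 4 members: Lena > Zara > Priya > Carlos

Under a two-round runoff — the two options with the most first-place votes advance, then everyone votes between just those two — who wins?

Round 1 first-place votes: Carlos 0, Lena 11, Zara 8, Priya 13.
Priya and Lena advance.
Runoff: Priya is preferred to Lena by 15 voters; Lena by 17.
Lena wins the runoff.

Lena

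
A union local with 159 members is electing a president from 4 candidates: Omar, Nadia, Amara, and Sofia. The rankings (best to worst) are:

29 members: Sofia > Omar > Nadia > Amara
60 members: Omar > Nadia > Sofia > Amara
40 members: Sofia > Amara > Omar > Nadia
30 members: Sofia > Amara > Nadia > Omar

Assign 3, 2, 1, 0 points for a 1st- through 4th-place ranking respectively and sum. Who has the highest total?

Omar: 29·2 + 60·3 + 40·1 + 30·0 = 278
Nadia: 29·1 + 60·2 + 40·0 + 30·1 = 179
Amara: 29·0 + 60·0 + 40·2 + 30·2 = 140
Sofia: 29·3 + 60·1 + 40·3 + 30·3 = 357
Sofia has the highest Borda score (357).

Sofia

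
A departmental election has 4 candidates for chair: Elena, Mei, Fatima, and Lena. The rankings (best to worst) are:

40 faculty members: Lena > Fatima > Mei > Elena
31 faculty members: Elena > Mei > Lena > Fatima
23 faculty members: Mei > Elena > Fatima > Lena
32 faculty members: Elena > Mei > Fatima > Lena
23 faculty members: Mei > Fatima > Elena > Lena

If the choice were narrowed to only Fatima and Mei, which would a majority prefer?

Mei

Voters preferring Fatima to Mei: 40; preferring Mei to Fatima: 109.
Mei wins the head-to-head.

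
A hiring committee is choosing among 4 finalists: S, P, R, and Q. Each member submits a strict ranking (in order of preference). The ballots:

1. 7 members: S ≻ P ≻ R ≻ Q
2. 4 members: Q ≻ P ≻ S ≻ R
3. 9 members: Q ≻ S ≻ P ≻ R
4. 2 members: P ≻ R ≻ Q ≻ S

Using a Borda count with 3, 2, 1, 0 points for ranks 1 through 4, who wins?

S: 7·3 + 4·1 + 9·2 + 2·0 = 43
P: 7·2 + 4·2 + 9·1 + 2·3 = 37
R: 7·1 + 4·0 + 9·0 + 2·2 = 11
Q: 7·0 + 4·3 + 9·3 + 2·1 = 41
S has the highest Borda score (43).

S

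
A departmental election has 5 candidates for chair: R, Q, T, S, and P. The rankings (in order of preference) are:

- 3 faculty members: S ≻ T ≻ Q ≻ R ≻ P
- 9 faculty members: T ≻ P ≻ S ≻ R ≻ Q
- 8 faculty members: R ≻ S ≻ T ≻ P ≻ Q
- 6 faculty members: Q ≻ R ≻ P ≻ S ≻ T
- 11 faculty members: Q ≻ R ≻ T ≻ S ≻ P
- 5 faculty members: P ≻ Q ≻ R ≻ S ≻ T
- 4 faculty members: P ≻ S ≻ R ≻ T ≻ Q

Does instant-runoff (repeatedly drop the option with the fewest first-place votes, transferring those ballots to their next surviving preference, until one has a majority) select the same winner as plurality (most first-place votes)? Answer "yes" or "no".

Instant-runoff — R1 R 8, Q 17, T 9, S 3, P 9 (S out); R2 R 8, Q 17, T 12, P 9 (R out); R3 Q 17, T 20, P 9 (P out); R4 Q 22, T 24 (T winner). Winner: T.
Plurality — first-place votes: R 8, Q 17, T 9, S 3, P 9. Winner: Q.
The two methods disagree.

no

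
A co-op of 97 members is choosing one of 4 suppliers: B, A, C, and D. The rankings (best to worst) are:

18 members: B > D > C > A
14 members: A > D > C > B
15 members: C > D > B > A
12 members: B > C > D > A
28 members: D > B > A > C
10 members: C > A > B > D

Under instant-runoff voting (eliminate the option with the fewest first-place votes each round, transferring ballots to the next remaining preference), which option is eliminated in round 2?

Round 1: B 30, A 14, C 25, D 28. Eliminate A.
Round 2: B 30, C 25, D 42. Eliminate C.

C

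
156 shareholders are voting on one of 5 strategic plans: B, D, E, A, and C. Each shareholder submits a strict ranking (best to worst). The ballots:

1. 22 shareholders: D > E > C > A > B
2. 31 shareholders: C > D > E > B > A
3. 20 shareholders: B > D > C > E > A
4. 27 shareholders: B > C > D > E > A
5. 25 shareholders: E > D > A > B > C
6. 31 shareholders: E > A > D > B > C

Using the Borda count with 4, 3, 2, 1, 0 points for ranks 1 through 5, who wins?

D

B: 22·0 + 31·1 + 20·4 + 27·4 + 25·1 + 31·1 = 275
D: 22·4 + 31·3 + 20·3 + 27·2 + 25·3 + 31·2 = 432
E: 22·3 + 31·2 + 20·1 + 27·1 + 25·4 + 31·4 = 399
A: 22·1 + 31·0 + 20·0 + 27·0 + 25·2 + 31·3 = 165
C: 22·2 + 31·4 + 20·2 + 27·3 + 25·0 + 31·0 = 289
D has the highest Borda score (432).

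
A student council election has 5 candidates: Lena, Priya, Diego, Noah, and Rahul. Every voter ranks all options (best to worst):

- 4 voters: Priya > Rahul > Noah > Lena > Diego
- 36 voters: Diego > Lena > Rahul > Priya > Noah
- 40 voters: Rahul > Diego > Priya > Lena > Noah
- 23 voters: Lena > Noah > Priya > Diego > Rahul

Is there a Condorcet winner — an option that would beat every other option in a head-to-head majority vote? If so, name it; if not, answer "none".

Diego

Diego vs Lena: 76–27 for Diego.
Diego vs Priya: 76–27 for Diego.
Diego vs Noah: 76–27 for Diego.
Diego vs Rahul: 59–44 for Diego.
Diego beats every other option head-to-head.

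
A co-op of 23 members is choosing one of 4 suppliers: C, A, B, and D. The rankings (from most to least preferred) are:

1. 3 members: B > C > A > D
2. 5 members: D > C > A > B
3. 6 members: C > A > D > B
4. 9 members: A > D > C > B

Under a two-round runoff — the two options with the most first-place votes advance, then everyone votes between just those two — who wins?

C

Round 1 first-place votes: C 6, A 9, B 3, D 5.
A and C advance.
Runoff: A is preferred to C by 9 voters; C by 14.
C wins the runoff.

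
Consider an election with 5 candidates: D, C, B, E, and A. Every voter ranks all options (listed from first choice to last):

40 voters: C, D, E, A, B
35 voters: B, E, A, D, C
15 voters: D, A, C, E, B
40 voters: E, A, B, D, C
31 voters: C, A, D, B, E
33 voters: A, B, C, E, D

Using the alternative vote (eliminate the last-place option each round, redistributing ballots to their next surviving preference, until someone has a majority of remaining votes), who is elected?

C

Round 1: D 15, C 71, B 35, E 40, A 33. Eliminate D.
Round 2: C 71, B 35, E 40, A 48. Eliminate B.
Round 3: C 71, E 75, A 48. Eliminate A.
Round 4: C 119, E 75. C has a majority.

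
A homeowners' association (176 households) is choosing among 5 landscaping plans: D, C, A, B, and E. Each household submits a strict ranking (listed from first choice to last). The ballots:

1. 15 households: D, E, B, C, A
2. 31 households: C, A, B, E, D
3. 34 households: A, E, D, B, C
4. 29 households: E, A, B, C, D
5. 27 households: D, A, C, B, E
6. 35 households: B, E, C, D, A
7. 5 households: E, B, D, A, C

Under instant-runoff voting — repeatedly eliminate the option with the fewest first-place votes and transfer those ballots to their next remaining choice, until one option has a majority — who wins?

Round 1: D 42, C 31, A 34, B 35, E 34. Eliminate C.
Round 2: D 42, A 65, B 35, E 34. Eliminate E.
Round 3: D 42, A 94, B 40. A has a majority.

A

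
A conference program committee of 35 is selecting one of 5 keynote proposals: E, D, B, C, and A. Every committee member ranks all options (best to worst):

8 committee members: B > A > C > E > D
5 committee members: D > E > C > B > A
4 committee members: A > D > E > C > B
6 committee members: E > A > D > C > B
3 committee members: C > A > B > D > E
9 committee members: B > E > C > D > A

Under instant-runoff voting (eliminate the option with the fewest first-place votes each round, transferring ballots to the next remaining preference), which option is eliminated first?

C

Round 1: E 6, D 5, B 17, C 3, A 4. Eliminate C.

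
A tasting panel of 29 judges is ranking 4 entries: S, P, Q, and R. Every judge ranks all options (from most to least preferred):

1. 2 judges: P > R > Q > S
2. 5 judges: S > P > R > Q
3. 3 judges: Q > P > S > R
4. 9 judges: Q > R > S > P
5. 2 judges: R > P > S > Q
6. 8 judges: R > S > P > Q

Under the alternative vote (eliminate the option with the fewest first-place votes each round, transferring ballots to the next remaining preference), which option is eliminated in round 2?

S

Round 1: S 5, P 2, Q 12, R 10. Eliminate P.
Round 2: S 5, Q 12, R 12. Eliminate S.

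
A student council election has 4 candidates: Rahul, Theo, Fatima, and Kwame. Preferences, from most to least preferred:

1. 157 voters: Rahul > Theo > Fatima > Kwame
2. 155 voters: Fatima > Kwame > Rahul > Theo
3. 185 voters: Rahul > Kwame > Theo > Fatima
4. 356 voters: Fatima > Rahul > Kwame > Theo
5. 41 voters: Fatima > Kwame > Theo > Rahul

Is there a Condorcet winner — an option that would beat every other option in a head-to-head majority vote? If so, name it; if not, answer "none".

Fatima vs Rahul: 552–342 for Fatima.
Fatima vs Theo: 552–342 for Fatima.
Fatima vs Kwame: 709–185 for Fatima.
Fatima beats every other option head-to-head.

Fatima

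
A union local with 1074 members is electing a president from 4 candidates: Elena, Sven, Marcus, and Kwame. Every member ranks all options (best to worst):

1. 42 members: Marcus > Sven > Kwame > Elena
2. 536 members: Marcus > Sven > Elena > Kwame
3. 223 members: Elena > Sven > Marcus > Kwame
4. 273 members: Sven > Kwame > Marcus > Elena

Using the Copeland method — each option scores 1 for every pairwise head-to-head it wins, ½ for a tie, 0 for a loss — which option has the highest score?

Elena: beats Kwame; loses to Sven and Marcus → score 1.
Sven: beats Elena and Kwame; loses to Marcus → score 2.
Marcus: beats Elena, Sven, and Kwame → score 3.
Kwame: loses to Elena, Sven, and Marcus → score 0.
Marcus has the best pairwise record.

Marcus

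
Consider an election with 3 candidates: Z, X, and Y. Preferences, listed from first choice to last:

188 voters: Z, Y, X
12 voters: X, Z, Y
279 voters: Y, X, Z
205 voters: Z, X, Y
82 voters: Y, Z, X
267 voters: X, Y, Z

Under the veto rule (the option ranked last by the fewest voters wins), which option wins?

Last-place votes: Z 546, X 270, Y 217.
Y is ranked last by the fewest voters, so Y wins.

Y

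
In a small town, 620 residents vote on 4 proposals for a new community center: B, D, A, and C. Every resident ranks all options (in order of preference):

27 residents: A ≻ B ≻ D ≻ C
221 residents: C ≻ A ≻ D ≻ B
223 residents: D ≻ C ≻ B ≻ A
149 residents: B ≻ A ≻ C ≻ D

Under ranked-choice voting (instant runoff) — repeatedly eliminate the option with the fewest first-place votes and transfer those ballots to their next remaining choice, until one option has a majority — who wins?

Round 1: B 149, D 223, A 27, C 221. Eliminate A.
Round 2: B 176, D 223, C 221. Eliminate B.
Round 3: D 250, C 370. C has a majority.

C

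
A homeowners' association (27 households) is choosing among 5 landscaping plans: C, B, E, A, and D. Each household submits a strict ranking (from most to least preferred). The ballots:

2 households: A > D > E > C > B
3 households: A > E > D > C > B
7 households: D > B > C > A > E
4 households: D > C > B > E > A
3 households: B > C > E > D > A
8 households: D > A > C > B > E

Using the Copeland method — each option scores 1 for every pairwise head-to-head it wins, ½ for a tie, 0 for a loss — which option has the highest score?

D

C: beats B, E, and A; loses to D → score 3.
B: beats E and A; loses to C and D → score 2.
E: loses to C, B, A, and D → score 0.
A: beats E; loses to C, B, and D → score 1.
D: beats C, B, E, and A → score 4.
D has the best pairwise record.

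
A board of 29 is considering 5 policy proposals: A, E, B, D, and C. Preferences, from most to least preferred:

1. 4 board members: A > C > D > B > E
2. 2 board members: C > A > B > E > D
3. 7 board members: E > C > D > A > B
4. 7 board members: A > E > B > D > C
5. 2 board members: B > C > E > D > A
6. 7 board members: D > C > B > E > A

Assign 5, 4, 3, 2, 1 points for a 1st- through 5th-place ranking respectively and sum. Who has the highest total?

A: 4·5 + 2·4 + 7·2 + 7·5 + 2·1 + 7·1 = 86
E: 4·1 + 2·2 + 7·5 + 7·4 + 2·3 + 7·2 = 91
B: 4·2 + 2·3 + 7·1 + 7·3 + 2·5 + 7·3 = 73
D: 4·3 + 2·1 + 7·3 + 7·2 + 2·2 + 7·5 = 88
C: 4·4 + 2·5 + 7·4 + 7·1 + 2·4 + 7·4 = 97
C has the highest Borda score (97).

C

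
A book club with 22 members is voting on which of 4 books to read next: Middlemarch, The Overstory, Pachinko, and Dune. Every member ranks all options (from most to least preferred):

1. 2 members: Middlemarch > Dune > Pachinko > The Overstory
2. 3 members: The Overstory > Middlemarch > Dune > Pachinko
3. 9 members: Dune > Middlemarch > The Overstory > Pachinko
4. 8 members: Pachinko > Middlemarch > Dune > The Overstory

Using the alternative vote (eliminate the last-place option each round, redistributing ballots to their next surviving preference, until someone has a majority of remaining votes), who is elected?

Round 1: Middlemarch 2, The Overstory 3, Pachinko 8, Dune 9. Eliminate Middlemarch.
Round 2: The Overstory 3, Pachinko 8, Dune 11. Eliminate The Overstory.
Round 3: Pachinko 8, Dune 14. Dune has a majority.

Dune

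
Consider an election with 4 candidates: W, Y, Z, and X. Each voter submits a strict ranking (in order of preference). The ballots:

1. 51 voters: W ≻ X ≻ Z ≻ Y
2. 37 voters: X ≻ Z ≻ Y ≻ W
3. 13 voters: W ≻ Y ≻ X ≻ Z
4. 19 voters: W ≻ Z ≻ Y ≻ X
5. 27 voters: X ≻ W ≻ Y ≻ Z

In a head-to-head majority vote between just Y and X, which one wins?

X

Voters preferring Y to X: 32; preferring X to Y: 115.
X wins the head-to-head.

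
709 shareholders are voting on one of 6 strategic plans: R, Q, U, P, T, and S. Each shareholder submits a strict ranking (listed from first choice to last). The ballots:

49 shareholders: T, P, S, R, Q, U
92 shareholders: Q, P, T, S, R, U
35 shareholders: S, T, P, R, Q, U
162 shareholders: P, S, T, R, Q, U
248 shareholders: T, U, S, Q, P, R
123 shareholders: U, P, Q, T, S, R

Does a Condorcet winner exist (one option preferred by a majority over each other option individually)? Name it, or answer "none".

Checking pairwise contests:
Q beats R 463–246.
U beats Q 371–338.
T beats U 586–123.
U beats P 371–338.
P beats T 377–332.
U beats S 371–338.
Every option loses at least one head-to-head, so there is no Condorcet winner.

none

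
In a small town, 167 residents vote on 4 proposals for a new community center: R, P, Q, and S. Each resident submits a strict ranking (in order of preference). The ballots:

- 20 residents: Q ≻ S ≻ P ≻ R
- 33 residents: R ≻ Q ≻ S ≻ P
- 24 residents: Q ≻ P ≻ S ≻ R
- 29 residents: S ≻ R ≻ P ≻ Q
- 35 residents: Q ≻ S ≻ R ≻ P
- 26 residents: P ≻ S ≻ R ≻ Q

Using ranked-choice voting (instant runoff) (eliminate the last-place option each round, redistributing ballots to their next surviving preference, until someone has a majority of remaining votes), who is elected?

Q

Round 1: R 33, P 26, Q 79, S 29. Eliminate P.
Round 2: R 33, Q 79, S 55. Eliminate R.
Round 3: Q 112, S 55. Q has a majority.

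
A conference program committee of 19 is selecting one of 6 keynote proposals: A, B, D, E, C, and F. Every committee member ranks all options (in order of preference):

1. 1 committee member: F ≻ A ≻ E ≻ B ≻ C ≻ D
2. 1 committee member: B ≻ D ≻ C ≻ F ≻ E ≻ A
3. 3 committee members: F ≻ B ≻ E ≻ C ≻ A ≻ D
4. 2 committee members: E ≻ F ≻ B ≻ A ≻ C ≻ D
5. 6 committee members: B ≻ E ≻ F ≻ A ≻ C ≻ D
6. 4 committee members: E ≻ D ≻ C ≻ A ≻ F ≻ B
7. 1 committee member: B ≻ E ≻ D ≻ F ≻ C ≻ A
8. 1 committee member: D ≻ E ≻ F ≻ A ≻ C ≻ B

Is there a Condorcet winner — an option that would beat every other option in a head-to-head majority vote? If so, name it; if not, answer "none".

Checking pairwise contests:
B beats A 13–6.
F beats B 11–8.
A beats D 12–7.
B beats E 11–8.
A beats C 10–9.
E beats F 14–5.
Every option loses at least one head-to-head, so there is no Condorcet winner.

none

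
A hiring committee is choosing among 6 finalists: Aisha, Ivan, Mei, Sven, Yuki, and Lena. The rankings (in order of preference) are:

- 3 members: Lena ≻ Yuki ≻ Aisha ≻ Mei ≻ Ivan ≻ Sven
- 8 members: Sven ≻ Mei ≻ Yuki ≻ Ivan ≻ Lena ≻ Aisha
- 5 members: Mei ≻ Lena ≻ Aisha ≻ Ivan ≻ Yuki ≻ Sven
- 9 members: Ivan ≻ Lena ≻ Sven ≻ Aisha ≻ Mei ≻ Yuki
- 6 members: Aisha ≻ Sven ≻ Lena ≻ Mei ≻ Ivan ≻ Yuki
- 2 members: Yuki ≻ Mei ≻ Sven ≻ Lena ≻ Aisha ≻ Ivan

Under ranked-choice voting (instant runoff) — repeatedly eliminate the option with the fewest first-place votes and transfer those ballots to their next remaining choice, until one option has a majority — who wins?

Sven

Round 1: Aisha 6, Ivan 9, Mei 5, Sven 8, Yuki 2, Lena 3. Eliminate Yuki.
Round 2: Aisha 6, Ivan 9, Mei 7, Sven 8, Lena 3. Eliminate Lena.
Round 3: Aisha 9, Ivan 9, Mei 7, Sven 8. Eliminate Mei.
Round 4: Aisha 14, Ivan 9, Sven 10. Eliminate Ivan.
Round 5: Aisha 14, Sven 19. Sven has a majority.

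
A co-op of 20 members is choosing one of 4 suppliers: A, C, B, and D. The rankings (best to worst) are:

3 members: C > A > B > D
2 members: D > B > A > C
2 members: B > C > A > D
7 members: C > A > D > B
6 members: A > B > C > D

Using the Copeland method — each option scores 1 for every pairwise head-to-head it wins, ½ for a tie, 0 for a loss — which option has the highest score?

A: beats B and D; loses to C → score 2.
C: beats A and D; ties B → score 2.5.
B: beats D; ties C; loses to A → score 1.5.
D: loses to A, C, and B → score 0.
C has the best pairwise record.

C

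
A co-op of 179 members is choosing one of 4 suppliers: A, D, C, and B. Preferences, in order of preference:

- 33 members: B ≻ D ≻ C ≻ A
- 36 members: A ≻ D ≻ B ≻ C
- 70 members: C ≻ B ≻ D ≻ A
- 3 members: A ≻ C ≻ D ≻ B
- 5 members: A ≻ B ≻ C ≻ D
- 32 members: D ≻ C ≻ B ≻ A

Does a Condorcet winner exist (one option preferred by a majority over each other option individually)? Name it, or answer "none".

none

Checking pairwise contests:
D beats A 135–44.
B beats D 108–71.
D beats C 101–78.
C beats B 105–74.
Every option loses at least one head-to-head, so there is no Condorcet winner.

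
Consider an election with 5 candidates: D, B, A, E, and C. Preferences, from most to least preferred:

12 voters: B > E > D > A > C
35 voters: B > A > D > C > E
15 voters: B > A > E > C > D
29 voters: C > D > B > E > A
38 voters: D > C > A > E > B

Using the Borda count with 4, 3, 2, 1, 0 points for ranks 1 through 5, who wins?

D: 12·2 + 35·2 + 15·0 + 29·3 + 38·4 = 333
B: 12·4 + 35·4 + 15·4 + 29·2 + 38·0 = 306
A: 12·1 + 35·3 + 15·3 + 29·0 + 38·2 = 238
E: 12·3 + 35·0 + 15·2 + 29·1 + 38·1 = 133
C: 12·0 + 35·1 + 15·1 + 29·4 + 38·3 = 280
D has the highest Borda score (333).

D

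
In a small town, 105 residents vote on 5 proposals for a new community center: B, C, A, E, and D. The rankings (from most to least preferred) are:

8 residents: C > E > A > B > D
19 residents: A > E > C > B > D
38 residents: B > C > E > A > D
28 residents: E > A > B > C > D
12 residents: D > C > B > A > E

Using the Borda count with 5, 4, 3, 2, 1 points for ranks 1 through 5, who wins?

B: 8·2 + 19·2 + 38·5 + 28·3 + 12·3 = 364
C: 8·5 + 19·3 + 38·4 + 28·2 + 12·4 = 353
A: 8·3 + 19·5 + 38·2 + 28·4 + 12·2 = 331
E: 8·4 + 19·4 + 38·3 + 28·5 + 12·1 = 374
D: 8·1 + 19·1 + 38·1 + 28·1 + 12·5 = 153
E has the highest Borda score (374).

E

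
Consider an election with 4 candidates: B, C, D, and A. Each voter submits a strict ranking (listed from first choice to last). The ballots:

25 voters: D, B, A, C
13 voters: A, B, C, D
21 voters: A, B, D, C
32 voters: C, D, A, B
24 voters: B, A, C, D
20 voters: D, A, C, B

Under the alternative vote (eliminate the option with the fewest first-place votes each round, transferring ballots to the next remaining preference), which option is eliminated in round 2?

Round 1: B 24, C 32, D 45, A 34. Eliminate B.
Round 2: C 32, D 45, A 58. Eliminate C.

C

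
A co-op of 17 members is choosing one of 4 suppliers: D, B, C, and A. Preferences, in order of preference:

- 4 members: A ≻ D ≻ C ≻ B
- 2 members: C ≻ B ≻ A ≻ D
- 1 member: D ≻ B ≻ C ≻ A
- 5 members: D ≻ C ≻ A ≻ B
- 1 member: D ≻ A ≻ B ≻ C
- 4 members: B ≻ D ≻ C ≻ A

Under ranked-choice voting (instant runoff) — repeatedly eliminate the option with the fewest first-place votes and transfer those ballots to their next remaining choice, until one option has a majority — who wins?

D

Round 1: D 7, B 4, C 2, A 4. Eliminate C.
Round 2: D 7, B 6, A 4. Eliminate A.
Round 3: D 11, B 6. D has a majority.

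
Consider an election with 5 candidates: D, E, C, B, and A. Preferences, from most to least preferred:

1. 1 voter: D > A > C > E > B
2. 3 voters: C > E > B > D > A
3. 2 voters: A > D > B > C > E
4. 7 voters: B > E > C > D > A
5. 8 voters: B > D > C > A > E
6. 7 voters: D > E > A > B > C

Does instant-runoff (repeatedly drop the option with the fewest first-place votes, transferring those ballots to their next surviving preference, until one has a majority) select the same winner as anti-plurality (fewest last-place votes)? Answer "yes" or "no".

no

Instant-runoff — R1 D 8, E 0, C 3, B 15, A 2 (B winner). Winner: B.
Anti-plurality — last-place votes: D 0, E 10, C 7, B 1, A 10. Winner: D.
The two methods disagree.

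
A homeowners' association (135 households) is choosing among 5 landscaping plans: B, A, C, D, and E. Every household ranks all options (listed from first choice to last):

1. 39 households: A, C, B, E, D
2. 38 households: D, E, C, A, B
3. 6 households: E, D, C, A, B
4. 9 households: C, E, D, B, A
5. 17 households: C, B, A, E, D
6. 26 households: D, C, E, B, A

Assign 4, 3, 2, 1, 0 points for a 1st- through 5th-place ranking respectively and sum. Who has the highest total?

B: 39·2 + 38·0 + 6·0 + 9·1 + 17·3 + 26·1 = 164
A: 39·4 + 38·1 + 6·1 + 9·0 + 17·2 + 26·0 = 234
C: 39·3 + 38·2 + 6·2 + 9·4 + 17·4 + 26·3 = 387
D: 39·0 + 38·4 + 6·3 + 9·2 + 17·0 + 26·4 = 292
E: 39·1 + 38·3 + 6·4 + 9·3 + 17·1 + 26·2 = 273
C has the highest Borda score (387).

C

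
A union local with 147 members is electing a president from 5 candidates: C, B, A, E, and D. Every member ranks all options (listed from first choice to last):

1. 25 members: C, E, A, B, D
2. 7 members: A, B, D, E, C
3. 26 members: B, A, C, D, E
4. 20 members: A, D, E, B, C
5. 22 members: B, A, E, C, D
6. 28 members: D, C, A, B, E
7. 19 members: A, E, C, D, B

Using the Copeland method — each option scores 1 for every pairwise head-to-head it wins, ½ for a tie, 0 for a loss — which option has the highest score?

A

C: beats E and D; loses to B and A → score 2.
B: beats C, E, and D; loses to A → score 3.
A: beats C, B, E, and D → score 4.
E: loses to C, B, A, and D → score 0.
D: beats E; loses to C, B, and A → score 1.
A has the best pairwise record.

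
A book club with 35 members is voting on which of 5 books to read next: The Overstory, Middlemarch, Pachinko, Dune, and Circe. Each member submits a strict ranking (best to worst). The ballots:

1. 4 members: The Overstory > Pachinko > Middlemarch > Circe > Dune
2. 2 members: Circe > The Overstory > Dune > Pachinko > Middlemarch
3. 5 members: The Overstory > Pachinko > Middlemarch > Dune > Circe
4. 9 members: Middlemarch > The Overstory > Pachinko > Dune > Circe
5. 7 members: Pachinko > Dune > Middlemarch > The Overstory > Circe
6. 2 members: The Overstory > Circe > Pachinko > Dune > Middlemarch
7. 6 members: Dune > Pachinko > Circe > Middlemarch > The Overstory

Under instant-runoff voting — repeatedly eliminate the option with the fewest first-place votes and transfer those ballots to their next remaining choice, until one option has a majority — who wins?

The Overstory

Round 1: The Overstory 11, Middlemarch 9, Pachinko 7, Dune 6, Circe 2. Eliminate Circe.
Round 2: The Overstory 13, Middlemarch 9, Pachinko 7, Dune 6. Eliminate Dune.
Round 3: The Overstory 13, Middlemarch 9, Pachinko 13. Eliminate Middlemarch.
Round 4: The Overstory 22, Pachinko 13. The Overstory has a majority.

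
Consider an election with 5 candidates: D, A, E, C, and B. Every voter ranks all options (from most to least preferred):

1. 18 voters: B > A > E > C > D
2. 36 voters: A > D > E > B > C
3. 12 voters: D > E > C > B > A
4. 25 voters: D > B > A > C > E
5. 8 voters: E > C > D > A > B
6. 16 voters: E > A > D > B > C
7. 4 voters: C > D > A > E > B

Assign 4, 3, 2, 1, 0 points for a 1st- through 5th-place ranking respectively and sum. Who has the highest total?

D

D: 18·0 + 36·3 + 12·4 + 25·4 + 8·2 + 16·2 + 4·3 = 316
A: 18·3 + 36·4 + 12·0 + 25·2 + 8·1 + 16·3 + 4·2 = 312
E: 18·2 + 36·2 + 12·3 + 25·0 + 8·4 + 16·4 + 4·1 = 244
C: 18·1 + 36·0 + 12·2 + 25·1 + 8·3 + 16·0 + 4·4 = 107
B: 18·4 + 36·1 + 12·1 + 25·3 + 8·0 + 16·1 + 4·0 = 211
D has the highest Borda score (316).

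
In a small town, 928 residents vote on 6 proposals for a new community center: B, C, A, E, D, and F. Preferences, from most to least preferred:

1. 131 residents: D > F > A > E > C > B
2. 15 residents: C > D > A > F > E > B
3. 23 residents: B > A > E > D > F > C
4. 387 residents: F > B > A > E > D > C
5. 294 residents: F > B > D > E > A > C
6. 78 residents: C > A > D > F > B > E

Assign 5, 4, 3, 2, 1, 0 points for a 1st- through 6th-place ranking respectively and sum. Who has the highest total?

F

B: 131·0 + 15·0 + 23·5 + 387·4 + 294·4 + 78·1 = 2917
C: 131·1 + 15·5 + 23·0 + 387·0 + 294·0 + 78·5 = 596
A: 131·3 + 15·3 + 23·4 + 387·3 + 294·1 + 78·4 = 2297
E: 131·2 + 15·1 + 23·3 + 387·2 + 294·2 + 78·0 = 1708
D: 131·5 + 15·4 + 23·2 + 387·1 + 294·3 + 78·3 = 2264
F: 131·4 + 15·2 + 23·1 + 387·5 + 294·5 + 78·2 = 4138
F has the highest Borda score (4138).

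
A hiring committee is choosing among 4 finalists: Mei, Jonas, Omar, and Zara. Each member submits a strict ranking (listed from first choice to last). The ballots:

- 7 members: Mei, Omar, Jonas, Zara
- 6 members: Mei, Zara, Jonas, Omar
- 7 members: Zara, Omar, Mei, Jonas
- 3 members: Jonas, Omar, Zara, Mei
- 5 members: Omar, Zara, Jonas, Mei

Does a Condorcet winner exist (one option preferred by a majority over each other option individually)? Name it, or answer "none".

Omar

Omar vs Mei: 15–13 for Omar.
Omar vs Jonas: 19–9 for Omar.
Omar vs Zara: 15–13 for Omar.
Omar beats every other option head-to-head.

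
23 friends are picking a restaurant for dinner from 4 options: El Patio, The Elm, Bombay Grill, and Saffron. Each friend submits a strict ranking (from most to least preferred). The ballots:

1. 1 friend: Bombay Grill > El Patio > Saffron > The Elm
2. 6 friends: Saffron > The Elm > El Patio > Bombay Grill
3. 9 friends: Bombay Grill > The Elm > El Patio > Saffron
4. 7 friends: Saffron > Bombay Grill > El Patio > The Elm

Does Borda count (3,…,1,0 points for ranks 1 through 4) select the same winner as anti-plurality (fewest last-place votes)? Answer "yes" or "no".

no

Borda — scores: El Patio 24, The Elm 30, Bombay Grill 44, Saffron 40. Winner: Bombay Grill.
Anti-plurality — last-place votes: El Patio 0, The Elm 8, Bombay Grill 6, Saffron 9. Winner: El Patio.
The two methods disagree.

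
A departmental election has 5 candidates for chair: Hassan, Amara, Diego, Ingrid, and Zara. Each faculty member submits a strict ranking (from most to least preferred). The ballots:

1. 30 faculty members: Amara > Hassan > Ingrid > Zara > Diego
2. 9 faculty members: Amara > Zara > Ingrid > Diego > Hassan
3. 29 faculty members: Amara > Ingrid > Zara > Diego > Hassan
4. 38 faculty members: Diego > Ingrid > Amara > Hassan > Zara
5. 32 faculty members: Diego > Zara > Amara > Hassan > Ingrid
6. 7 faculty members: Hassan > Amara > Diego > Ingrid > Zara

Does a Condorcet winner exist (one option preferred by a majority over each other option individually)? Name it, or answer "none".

Amara

Amara vs Hassan: 138–7 for Amara.
Amara vs Diego: 75–70 for Amara.
Amara vs Ingrid: 107–38 for Amara.
Amara vs Zara: 113–32 for Amara.
Amara beats every other option head-to-head.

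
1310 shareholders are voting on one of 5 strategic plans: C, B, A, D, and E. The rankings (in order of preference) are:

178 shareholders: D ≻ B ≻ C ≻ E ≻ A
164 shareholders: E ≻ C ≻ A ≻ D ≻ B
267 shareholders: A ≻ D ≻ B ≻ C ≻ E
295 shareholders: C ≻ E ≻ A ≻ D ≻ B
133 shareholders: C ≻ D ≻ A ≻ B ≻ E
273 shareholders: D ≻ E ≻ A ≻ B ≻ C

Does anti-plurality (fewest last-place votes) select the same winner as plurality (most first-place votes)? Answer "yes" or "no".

yes

Anti-plurality — last-place votes: C 273, B 459, A 178, D 0, E 400. Winner: D.
Plurality — first-place votes: C 428, B 0, A 267, D 451, E 164. Winner: D.
The two methods agree.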